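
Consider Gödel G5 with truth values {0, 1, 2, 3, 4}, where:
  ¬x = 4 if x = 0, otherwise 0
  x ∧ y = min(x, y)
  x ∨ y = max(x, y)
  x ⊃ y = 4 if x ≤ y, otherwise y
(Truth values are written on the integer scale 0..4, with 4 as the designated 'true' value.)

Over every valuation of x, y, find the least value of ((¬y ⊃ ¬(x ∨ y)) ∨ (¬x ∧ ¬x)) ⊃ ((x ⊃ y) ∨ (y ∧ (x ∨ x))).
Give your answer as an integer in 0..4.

Take x = 2, y = 1:
¬y = ¬1 = 0
x ∨ y = 2 ∨ 1 = 2
¬(x ∨ y) = ¬2 = 0
¬y ⊃ ¬(x ∨ y) = 0 ⊃ 0 = 4
¬x = ¬2 = 0
¬x = ¬2 = 0
¬x ∧ ¬x = 0 ∧ 0 = 0
(¬y ⊃ ¬(x ∨ y)) ∨ (¬x ∧ ¬x) = 4 ∨ 0 = 4
x ⊃ y = 2 ⊃ 1 = 1
x ∨ x = 2 ∨ 2 = 2
y ∧ (x ∨ x) = 1 ∧ 2 = 1
(x ⊃ y) ∨ (y ∧ (x ∨ x)) = 1 ∨ 1 = 1
((¬y ⊃ ¬(x ∨ y)) ∨ (¬x ∧ ¬x)) ⊃ ((x ⊃ y) ∨ (y ∧ (x ∨ x))) = 4 ⊃ 1 = 1
No assignment yields a value below 1, so this is the minimum.

1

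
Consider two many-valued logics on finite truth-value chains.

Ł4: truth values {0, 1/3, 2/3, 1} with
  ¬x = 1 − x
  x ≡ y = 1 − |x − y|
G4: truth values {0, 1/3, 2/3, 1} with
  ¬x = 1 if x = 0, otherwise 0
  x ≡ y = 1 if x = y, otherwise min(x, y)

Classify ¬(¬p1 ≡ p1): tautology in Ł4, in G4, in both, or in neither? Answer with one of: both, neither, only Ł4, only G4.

In Ł4: at p1 = 1/3 the value is 1/3 — not a tautology.
In G4: every assignment gives 1 — tautology.

only G4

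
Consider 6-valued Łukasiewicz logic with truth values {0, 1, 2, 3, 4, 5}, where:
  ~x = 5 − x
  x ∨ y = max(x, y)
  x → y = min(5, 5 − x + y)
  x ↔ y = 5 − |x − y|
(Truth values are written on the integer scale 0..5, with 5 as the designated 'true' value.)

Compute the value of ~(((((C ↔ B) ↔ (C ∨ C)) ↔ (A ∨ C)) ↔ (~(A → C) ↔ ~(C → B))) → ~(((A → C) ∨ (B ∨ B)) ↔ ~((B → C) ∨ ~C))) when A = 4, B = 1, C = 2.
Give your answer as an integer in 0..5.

C ↔ B = 2 ↔ 1 = 4
C ∨ C = 2 ∨ 2 = 2
(C ↔ B) ↔ (C ∨ C) = 4 ↔ 2 = 3
A ∨ C = 4 ∨ 2 = 4
((C ↔ B) ↔ (C ∨ C)) ↔ (A ∨ C) = 3 ↔ 4 = 4
A → C = 4 → 2 = 3
~(A → C) = ~3 = 2
C → B = 2 → 1 = 4
~(C → B) = ~4 = 1
~(A → C) ↔ ~(C → B) = 2 ↔ 1 = 4
(((C ↔ B) ↔ (C ∨ C)) ↔ (A ∨ C)) ↔ (~(A → C) ↔ ~(C → B)) = 4 ↔ 4 = 5
A → C = 4 → 2 = 3
B ∨ B = 1 ∨ 1 = 1
(A → C) ∨ (B ∨ B) = 3 ∨ 1 = 3
B → C = 1 → 2 = 5
~C = ~2 = 3
(B → C) ∨ ~C = 5 ∨ 3 = 5
~((B → C) ∨ ~C) = ~5 = 0
((A → C) ∨ (B ∨ B)) ↔ ~((B → C) ∨ ~C) = 3 ↔ 0 = 2
~(((A → C) ∨ (B ∨ B)) ↔ ~((B → C) ∨ ~C)) = ~2 = 3
((((C ↔ B) ↔ (C ∨ C)) ↔ (A ∨ C)) ↔ (~(A → C) ↔ ~(C → B))) → ~(((A → C) ∨ (B ∨ B)) ↔ ~((B → C) ∨ ~C)) = 5 → 3 = 3
~(((((C ↔ B) ↔ (C ∨ C)) ↔ (A ∨ C)) ↔ (~(A → C) ↔ ~(C → B))) → ~(((A → C) ∨ (B ∨ B)) ↔ ~((B → C) ∨ ~C))) = ~3 = 2

2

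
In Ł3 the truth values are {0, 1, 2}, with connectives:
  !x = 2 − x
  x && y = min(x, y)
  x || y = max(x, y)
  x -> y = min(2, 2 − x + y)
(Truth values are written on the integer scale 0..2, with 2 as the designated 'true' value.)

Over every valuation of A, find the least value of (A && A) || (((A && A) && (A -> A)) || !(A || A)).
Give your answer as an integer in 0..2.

1

Take A = 1:
A && A = 1 && 1 = 1
A && A = 1 && 1 = 1
A -> A = 1 -> 1 = 2
(A && A) && (A -> A) = 1 && 2 = 1
A || A = 1 || 1 = 1
!(A || A) = !1 = 1
((A && A) && (A -> A)) || !(A || A) = 1 || 1 = 1
(A && A) || (((A && A) && (A -> A)) || !(A || A)) = 1 || 1 = 1
No assignment yields a value below 1, so this is the minimum.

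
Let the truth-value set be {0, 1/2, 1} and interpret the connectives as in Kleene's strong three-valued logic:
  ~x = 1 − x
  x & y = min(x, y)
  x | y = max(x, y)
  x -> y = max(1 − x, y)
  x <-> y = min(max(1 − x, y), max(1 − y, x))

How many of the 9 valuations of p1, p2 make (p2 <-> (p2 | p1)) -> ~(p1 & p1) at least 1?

p1 = 0, p2 = 0 ↦ 1  ≥
p1 = 0, p2 = 1/2 ↦ 1  ≥
p1 = 0, p2 = 1 ↦ 1  ≥
p1 = 1/2, p2 = 0 ↦ 1/2  <
p1 = 1/2, p2 = 1/2 ↦ 1/2  <
p1 = 1/2, p2 = 1 ↦ 1/2  <
p1 = 1, p2 = 0 ↦ 1  ≥
p1 = 1, p2 = 1/2 ↦ 1/2  <
p1 = 1, p2 = 1 ↦ 0  <
So 4 of the 9 assignments meet the threshold.

4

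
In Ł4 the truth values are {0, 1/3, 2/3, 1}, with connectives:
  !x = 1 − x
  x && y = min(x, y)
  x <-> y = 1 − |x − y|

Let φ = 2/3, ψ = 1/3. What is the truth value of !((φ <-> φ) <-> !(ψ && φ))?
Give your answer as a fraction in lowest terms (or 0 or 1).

1/3

φ <-> φ = 2/3 <-> 2/3 = 1
ψ && φ = 1/3 && 2/3 = 1/3
!(ψ && φ) = !1/3 = 2/3
(φ <-> φ) <-> !(ψ && φ) = 1 <-> 2/3 = 2/3
!((φ <-> φ) <-> !(ψ && φ)) = !2/3 = 1/3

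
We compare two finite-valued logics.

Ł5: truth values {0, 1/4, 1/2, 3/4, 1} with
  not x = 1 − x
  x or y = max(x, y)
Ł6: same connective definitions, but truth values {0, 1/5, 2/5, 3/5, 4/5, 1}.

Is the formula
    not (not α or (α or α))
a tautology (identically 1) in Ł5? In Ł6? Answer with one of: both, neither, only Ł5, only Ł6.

In Ł5: at α = 0 the value is 0 — not a tautology.
In Ł6: at α = 0 the value is 0 — not a tautology.

neither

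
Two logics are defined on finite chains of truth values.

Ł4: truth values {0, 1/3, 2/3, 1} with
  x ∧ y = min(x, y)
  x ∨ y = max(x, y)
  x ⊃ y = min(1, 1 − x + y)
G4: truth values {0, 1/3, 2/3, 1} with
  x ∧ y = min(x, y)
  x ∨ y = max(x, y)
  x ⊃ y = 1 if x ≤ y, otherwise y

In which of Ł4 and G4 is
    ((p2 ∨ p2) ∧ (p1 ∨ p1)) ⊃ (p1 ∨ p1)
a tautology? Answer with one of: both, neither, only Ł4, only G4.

both

In Ł4: every assignment gives 1 — tautology.
In G4: every assignment gives 1 — tautology.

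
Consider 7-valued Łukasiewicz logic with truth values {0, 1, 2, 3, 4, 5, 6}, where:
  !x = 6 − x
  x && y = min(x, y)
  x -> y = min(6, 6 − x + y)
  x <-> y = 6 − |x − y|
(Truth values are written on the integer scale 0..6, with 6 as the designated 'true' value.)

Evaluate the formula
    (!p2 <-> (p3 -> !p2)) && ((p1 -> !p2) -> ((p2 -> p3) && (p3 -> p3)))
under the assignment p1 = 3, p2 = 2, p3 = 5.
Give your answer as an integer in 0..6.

5

!p2 = !2 = 4
!p2 = !2 = 4
p3 -> !p2 = 5 -> 4 = 5
!p2 <-> (p3 -> !p2) = 4 <-> 5 = 5
!p2 = !2 = 4
p1 -> !p2 = 3 -> 4 = 6
p2 -> p3 = 2 -> 5 = 6
p3 -> p3 = 5 -> 5 = 6
(p2 -> p3) && (p3 -> p3) = 6 && 6 = 6
(p1 -> !p2) -> ((p2 -> p3) && (p3 -> p3)) = 6 -> 6 = 6
(!p2 <-> (p3 -> !p2)) && ((p1 -> !p2) -> ((p2 -> p3) && (p3 -> p3))) = 5 && 6 = 5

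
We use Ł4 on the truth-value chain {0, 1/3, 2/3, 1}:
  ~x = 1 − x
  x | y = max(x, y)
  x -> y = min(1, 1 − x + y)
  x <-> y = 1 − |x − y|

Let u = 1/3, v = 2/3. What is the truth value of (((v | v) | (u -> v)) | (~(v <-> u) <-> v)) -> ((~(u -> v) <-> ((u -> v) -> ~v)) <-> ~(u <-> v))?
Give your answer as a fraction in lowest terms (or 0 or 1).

2/3

v | v = 2/3 | 2/3 = 2/3
u -> v = 1/3 -> 2/3 = 1
(v | v) | (u -> v) = 2/3 | 1 = 1
v <-> u = 2/3 <-> 1/3 = 2/3
~(v <-> u) = ~2/3 = 1/3
~(v <-> u) <-> v = 1/3 <-> 2/3 = 2/3
((v | v) | (u -> v)) | (~(v <-> u) <-> v) = 1 | 2/3 = 1
u -> v = 1/3 -> 2/3 = 1
~(u -> v) = ~1 = 0
u -> v = 1/3 -> 2/3 = 1
~v = ~2/3 = 1/3
(u -> v) -> ~v = 1 -> 1/3 = 1/3
~(u -> v) <-> ((u -> v) -> ~v) = 0 <-> 1/3 = 2/3
u <-> v = 1/3 <-> 2/3 = 2/3
~(u <-> v) = ~2/3 = 1/3
(~(u -> v) <-> ((u -> v) -> ~v)) <-> ~(u <-> v) = 2/3 <-> 1/3 = 2/3
(((v | v) | (u -> v)) | (~(v <-> u) <-> v)) -> ((~(u -> v) <-> ((u -> v) -> ~v)) <-> ~(u <-> v)) = 1 -> 2/3 = 2/3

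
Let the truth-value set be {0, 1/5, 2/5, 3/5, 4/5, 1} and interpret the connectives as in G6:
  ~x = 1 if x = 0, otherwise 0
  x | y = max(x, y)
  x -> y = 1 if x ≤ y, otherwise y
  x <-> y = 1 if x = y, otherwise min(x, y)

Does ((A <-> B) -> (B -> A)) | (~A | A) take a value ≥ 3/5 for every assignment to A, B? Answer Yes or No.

At A = 4/5, B = 0, for instance:
A <-> B = 4/5 <-> 0 = 0
B -> A = 0 -> 4/5 = 1
(A <-> B) -> (B -> A) = 0 -> 1 = 1
~A = ~4/5 = 0
~A | A = 0 | 4/5 = 4/5
((A <-> B) -> (B -> A)) | (~A | A) = 1 | 4/5 = 1
and checking the remaining 35 assignments likewise gives ≥ 3/5 in every case.

Yes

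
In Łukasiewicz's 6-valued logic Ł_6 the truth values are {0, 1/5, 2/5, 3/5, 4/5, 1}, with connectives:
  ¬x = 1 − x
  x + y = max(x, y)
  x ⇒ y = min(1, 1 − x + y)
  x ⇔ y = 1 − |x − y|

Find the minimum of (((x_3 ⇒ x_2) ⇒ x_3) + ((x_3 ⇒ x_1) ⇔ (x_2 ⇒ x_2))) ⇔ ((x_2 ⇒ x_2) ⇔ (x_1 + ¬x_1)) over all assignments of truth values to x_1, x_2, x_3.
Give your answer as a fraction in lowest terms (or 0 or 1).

Take x_1 = 0, x_2 = 1/5, x_3 = 2/5:
x_3 ⇒ x_2 = 2/5 ⇒ 1/5 = 4/5
(x_3 ⇒ x_2) ⇒ x_3 = 4/5 ⇒ 2/5 = 3/5
x_3 ⇒ x_1 = 2/5 ⇒ 0 = 3/5
x_2 ⇒ x_2 = 1/5 ⇒ 1/5 = 1
(x_3 ⇒ x_1) ⇔ (x_2 ⇒ x_2) = 3/5 ⇔ 1 = 3/5
((x_3 ⇒ x_2) ⇒ x_3) + ((x_3 ⇒ x_1) ⇔ (x_2 ⇒ x_2)) = 3/5 + 3/5 = 3/5
x_2 ⇒ x_2 = 1/5 ⇒ 1/5 = 1
¬x_1 = ¬0 = 1
x_1 + ¬x_1 = 0 + 1 = 1
(x_2 ⇒ x_2) ⇔ (x_1 + ¬x_1) = 1 ⇔ 1 = 1
(((x_3 ⇒ x_2) ⇒ x_3) + ((x_3 ⇒ x_1) ⇔ (x_2 ⇒ x_2))) ⇔ ((x_2 ⇒ x_2) ⇔ (x_1 + ¬x_1)) = 3/5 ⇔ 1 = 3/5
No assignment yields a value below 3/5, so this is the minimum.

3/5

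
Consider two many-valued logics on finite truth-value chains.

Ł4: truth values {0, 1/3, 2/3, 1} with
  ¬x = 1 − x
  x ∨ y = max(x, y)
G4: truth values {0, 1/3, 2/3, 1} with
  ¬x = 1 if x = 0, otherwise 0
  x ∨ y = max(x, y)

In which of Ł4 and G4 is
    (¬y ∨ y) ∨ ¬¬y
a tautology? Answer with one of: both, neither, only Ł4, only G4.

only G4

In Ł4: at y = 1/3 the value is 2/3 — not a tautology.
In G4: every assignment gives 1 — tautology.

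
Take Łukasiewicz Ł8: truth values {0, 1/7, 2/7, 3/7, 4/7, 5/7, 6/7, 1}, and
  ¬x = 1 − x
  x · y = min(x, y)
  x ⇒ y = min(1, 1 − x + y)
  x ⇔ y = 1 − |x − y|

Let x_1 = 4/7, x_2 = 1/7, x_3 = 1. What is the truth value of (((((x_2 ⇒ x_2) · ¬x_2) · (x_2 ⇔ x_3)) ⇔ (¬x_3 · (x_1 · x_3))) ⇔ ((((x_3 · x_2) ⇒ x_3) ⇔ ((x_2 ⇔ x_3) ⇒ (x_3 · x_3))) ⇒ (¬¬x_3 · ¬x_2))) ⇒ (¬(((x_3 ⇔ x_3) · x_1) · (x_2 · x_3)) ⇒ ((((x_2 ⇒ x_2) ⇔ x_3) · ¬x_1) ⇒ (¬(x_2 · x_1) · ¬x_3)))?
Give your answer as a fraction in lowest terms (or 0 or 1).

5/7

x_2 ⇒ x_2 = 1/7 ⇒ 1/7 = 1
¬x_2 = ¬1/7 = 6/7
(x_2 ⇒ x_2) · ¬x_2 = 1 · 6/7 = 6/7
x_2 ⇔ x_3 = 1/7 ⇔ 1 = 1/7
((x_2 ⇒ x_2) · ¬x_2) · (x_2 ⇔ x_3) = 6/7 · 1/7 = 1/7
¬x_3 = ¬1 = 0
x_1 · x_3 = 4/7 · 1 = 4/7
¬x_3 · (x_1 · x_3) = 0 · 4/7 = 0
(((x_2 ⇒ x_2) · ¬x_2) · (x_2 ⇔ x_3)) ⇔ (¬x_3 · (x_1 · x_3)) = 1/7 ⇔ 0 = 6/7
x_3 · x_2 = 1 · 1/7 = 1/7
(x_3 · x_2) ⇒ x_3 = 1/7 ⇒ 1 = 1
x_2 ⇔ x_3 = 1/7 ⇔ 1 = 1/7
x_3 · x_3 = 1 · 1 = 1
(x_2 ⇔ x_3) ⇒ (x_3 · x_3) = 1/7 ⇒ 1 = 1
((x_3 · x_2) ⇒ x_3) ⇔ ((x_2 ⇔ x_3) ⇒ (x_3 · x_3)) = 1 ⇔ 1 = 1
¬x_3 = ¬1 = 0
¬¬x_3 = ¬0 = 1
¬x_2 = ¬1/7 = 6/7
¬¬x_3 · ¬x_2 = 1 · 6/7 = 6/7
(((x_3 · x_2) ⇒ x_3) ⇔ ((x_2 ⇔ x_3) ⇒ (x_3 · x_3))) ⇒ (¬¬x_3 · ¬x_2) = 1 ⇒ 6/7 = 6/7
((((x_2 ⇒ x_2) · ¬x_2) · (x_2 ⇔ x_3)) ⇔ (¬x_3 · (x_1 · x_3))) ⇔ ((((x_3 · x_2) ⇒ x_3) ⇔ ((x_2 ⇔ x_3) ⇒ (x_3 · x_3))) ⇒ (¬¬x_3 · ¬x_2)) = 6/7 ⇔ 6/7 = 1
x_3 ⇔ x_3 = 1 ⇔ 1 = 1
(x_3 ⇔ x_3) · x_1 = 1 · 4/7 = 4/7
x_2 · x_3 = 1/7 · 1 = 1/7
((x_3 ⇔ x_3) · x_1) · (x_2 · x_3) = 4/7 · 1/7 = 1/7
¬(((x_3 ⇔ x_3) · x_1) · (x_2 · x_3)) = ¬1/7 = 6/7
x_2 ⇒ x_2 = 1/7 ⇒ 1/7 = 1
(x_2 ⇒ x_2) ⇔ x_3 = 1 ⇔ 1 = 1
¬x_1 = ¬4/7 = 3/7
((x_2 ⇒ x_2) ⇔ x_3) · ¬x_1 = 1 · 3/7 = 3/7
x_2 · x_1 = 1/7 · 4/7 = 1/7
¬(x_2 · x_1) = ¬1/7 = 6/7
¬x_3 = ¬1 = 0
¬(x_2 · x_1) · ¬x_3 = 6/7 · 0 = 0
(((x_2 ⇒ x_2) ⇔ x_3) · ¬x_1) ⇒ (¬(x_2 · x_1) · ¬x_3) = 3/7 ⇒ 0 = 4/7
¬(((x_3 ⇔ x_3) · x_1) · (x_2 · x_3)) ⇒ ((((x_2 ⇒ x_2) ⇔ x_3) · ¬x_1) ⇒ (¬(x_2 · x_1) · ¬x_3)) = 6/7 ⇒ 4/7 = 5/7
(((((x_2 ⇒ x_2) · ¬x_2) · (x_2 ⇔ x_3)) ⇔ (¬x_3 · (x_1 · x_3))) ⇔ ((((x_3 · x_2) ⇒ x_3) ⇔ ((x_2 ⇔ x_3) ⇒ (x_3 · x_3))) ⇒ (¬¬x_3 · ¬x_2))) ⇒ (¬(((x_3 ⇔ x_3) · x_1) · (x_2 · x_3)) ⇒ ((((x_2 ⇒ x_2) ⇔ x_3) · ¬x_1) ⇒ (¬(x_2 · x_1) · ¬x_3))) = 1 ⇒ 5/7 = 5/7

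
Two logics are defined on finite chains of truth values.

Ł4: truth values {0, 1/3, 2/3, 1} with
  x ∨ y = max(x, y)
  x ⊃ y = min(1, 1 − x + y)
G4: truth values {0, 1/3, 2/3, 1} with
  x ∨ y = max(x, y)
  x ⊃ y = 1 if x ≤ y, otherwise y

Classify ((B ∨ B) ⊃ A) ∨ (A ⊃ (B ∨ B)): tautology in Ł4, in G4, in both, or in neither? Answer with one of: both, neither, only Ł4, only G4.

both

In Ł4: every assignment gives 1 — tautology.
In G4: every assignment gives 1 — tautology.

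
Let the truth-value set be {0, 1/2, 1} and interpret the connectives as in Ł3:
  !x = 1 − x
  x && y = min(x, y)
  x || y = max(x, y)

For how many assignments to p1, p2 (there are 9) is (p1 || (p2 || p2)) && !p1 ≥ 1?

p1 = 0, p2 = 0 ↦ 0  <
p1 = 0, p2 = 1/2 ↦ 1/2  <
p1 = 0, p2 = 1 ↦ 1  ≥
p1 = 1/2, p2 = 0 ↦ 1/2  <
p1 = 1/2, p2 = 1/2 ↦ 1/2  <
p1 = 1/2, p2 = 1 ↦ 1/2  <
p1 = 1, p2 = 0 ↦ 0  <
p1 = 1, p2 = 1/2 ↦ 0  <
p1 = 1, p2 = 1 ↦ 0  <
So 1 of the 9 assignments meets the threshold.

1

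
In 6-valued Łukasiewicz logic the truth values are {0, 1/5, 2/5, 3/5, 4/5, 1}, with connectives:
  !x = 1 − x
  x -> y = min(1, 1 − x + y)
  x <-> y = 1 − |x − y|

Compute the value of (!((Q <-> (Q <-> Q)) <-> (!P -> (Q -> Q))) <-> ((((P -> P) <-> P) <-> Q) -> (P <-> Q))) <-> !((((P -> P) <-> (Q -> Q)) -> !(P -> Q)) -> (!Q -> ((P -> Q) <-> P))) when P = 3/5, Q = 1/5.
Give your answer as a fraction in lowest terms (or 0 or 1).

Q <-> Q = 1/5 <-> 1/5 = 1
Q <-> (Q <-> Q) = 1/5 <-> 1 = 1/5
!P = !3/5 = 2/5
Q -> Q = 1/5 -> 1/5 = 1
!P -> (Q -> Q) = 2/5 -> 1 = 1
(Q <-> (Q <-> Q)) <-> (!P -> (Q -> Q)) = 1/5 <-> 1 = 1/5
!((Q <-> (Q <-> Q)) <-> (!P -> (Q -> Q))) = !1/5 = 4/5
P -> P = 3/5 -> 3/5 = 1
(P -> P) <-> P = 1 <-> 3/5 = 3/5
((P -> P) <-> P) <-> Q = 3/5 <-> 1/5 = 3/5
P <-> Q = 3/5 <-> 1/5 = 3/5
(((P -> P) <-> P) <-> Q) -> (P <-> Q) = 3/5 -> 3/5 = 1
!((Q <-> (Q <-> Q)) <-> (!P -> (Q -> Q))) <-> ((((P -> P) <-> P) <-> Q) -> (P <-> Q)) = 4/5 <-> 1 = 4/5
P -> P = 3/5 -> 3/5 = 1
Q -> Q = 1/5 -> 1/5 = 1
(P -> P) <-> (Q -> Q) = 1 <-> 1 = 1
P -> Q = 3/5 -> 1/5 = 3/5
!(P -> Q) = !3/5 = 2/5
((P -> P) <-> (Q -> Q)) -> !(P -> Q) = 1 -> 2/5 = 2/5
!Q = !1/5 = 4/5
P -> Q = 3/5 -> 1/5 = 3/5
(P -> Q) <-> P = 3/5 <-> 3/5 = 1
!Q -> ((P -> Q) <-> P) = 4/5 -> 1 = 1
(((P -> P) <-> (Q -> Q)) -> !(P -> Q)) -> (!Q -> ((P -> Q) <-> P)) = 2/5 -> 1 = 1
!((((P -> P) <-> (Q -> Q)) -> !(P -> Q)) -> (!Q -> ((P -> Q) <-> P))) = !1 = 0
(!((Q <-> (Q <-> Q)) <-> (!P -> (Q -> Q))) <-> ((((P -> P) <-> P) <-> Q) -> (P <-> Q))) <-> !((((P -> P) <-> (Q -> Q)) -> !(P -> Q)) -> (!Q -> ((P -> Q) <-> P))) = 4/5 <-> 0 = 1/5

1/5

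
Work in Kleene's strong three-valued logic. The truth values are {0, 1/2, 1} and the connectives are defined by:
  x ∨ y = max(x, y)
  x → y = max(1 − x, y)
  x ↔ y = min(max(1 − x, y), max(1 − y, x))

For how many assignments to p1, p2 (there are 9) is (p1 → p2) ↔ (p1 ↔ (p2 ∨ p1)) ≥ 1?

2

p1 = 0, p2 = 0 ↦ 1  ≥
p1 = 0, p2 = 1/2 ↦ 1/2  <
p1 = 0, p2 = 1 ↦ 0  <
p1 = 1/2, p2 = 0 ↦ 1/2  <
p1 = 1/2, p2 = 1/2 ↦ 1/2  <
p1 = 1/2, p2 = 1 ↦ 1/2  <
p1 = 1, p2 = 0 ↦ 0  <
p1 = 1, p2 = 1/2 ↦ 1/2  <
p1 = 1, p2 = 1 ↦ 1  ≥
So 2 of the 9 assignments meet the threshold.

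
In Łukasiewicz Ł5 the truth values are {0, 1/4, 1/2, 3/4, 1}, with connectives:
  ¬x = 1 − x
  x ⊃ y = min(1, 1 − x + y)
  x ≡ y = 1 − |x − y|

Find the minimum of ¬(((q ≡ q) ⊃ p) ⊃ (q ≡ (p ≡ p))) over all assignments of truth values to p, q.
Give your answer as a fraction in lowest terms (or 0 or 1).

0

Take p = 0, q = 0:
q ≡ q = 0 ≡ 0 = 1
(q ≡ q) ⊃ p = 1 ⊃ 0 = 0
p ≡ p = 0 ≡ 0 = 1
q ≡ (p ≡ p) = 0 ≡ 1 = 0
((q ≡ q) ⊃ p) ⊃ (q ≡ (p ≡ p)) = 0 ⊃ 0 = 1
¬(((q ≡ q) ⊃ p) ⊃ (q ≡ (p ≡ p))) = ¬1 = 0
No assignment yields a value below 0, so this is the minimum.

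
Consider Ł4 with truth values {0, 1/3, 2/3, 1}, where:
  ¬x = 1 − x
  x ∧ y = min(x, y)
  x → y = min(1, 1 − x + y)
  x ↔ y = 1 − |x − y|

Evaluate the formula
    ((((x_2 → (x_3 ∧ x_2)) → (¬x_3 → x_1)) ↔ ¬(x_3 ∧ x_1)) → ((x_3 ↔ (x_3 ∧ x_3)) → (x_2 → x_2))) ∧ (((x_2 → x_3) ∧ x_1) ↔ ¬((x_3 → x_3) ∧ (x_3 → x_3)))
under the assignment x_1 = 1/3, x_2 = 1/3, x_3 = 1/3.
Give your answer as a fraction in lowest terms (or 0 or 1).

2/3

x_3 ∧ x_2 = 1/3 ∧ 1/3 = 1/3
x_2 → (x_3 ∧ x_2) = 1/3 → 1/3 = 1
¬x_3 = ¬1/3 = 2/3
¬x_3 → x_1 = 2/3 → 1/3 = 2/3
(x_2 → (x_3 ∧ x_2)) → (¬x_3 → x_1) = 1 → 2/3 = 2/3
x_3 ∧ x_1 = 1/3 ∧ 1/3 = 1/3
¬(x_3 ∧ x_1) = ¬1/3 = 2/3
((x_2 → (x_3 ∧ x_2)) → (¬x_3 → x_1)) ↔ ¬(x_3 ∧ x_1) = 2/3 ↔ 2/3 = 1
x_3 ∧ x_3 = 1/3 ∧ 1/3 = 1/3
x_3 ↔ (x_3 ∧ x_3) = 1/3 ↔ 1/3 = 1
x_2 → x_2 = 1/3 → 1/3 = 1
(x_3 ↔ (x_3 ∧ x_3)) → (x_2 → x_2) = 1 → 1 = 1
(((x_2 → (x_3 ∧ x_2)) → (¬x_3 → x_1)) ↔ ¬(x_3 ∧ x_1)) → ((x_3 ↔ (x_3 ∧ x_3)) → (x_2 → x_2)) = 1 → 1 = 1
x_2 → x_3 = 1/3 → 1/3 = 1
(x_2 → x_3) ∧ x_1 = 1 ∧ 1/3 = 1/3
x_3 → x_3 = 1/3 → 1/3 = 1
x_3 → x_3 = 1/3 → 1/3 = 1
(x_3 → x_3) ∧ (x_3 → x_3) = 1 ∧ 1 = 1
¬((x_3 → x_3) ∧ (x_3 → x_3)) = ¬1 = 0
((x_2 → x_3) ∧ x_1) ↔ ¬((x_3 → x_3) ∧ (x_3 → x_3)) = 1/3 ↔ 0 = 2/3
((((x_2 → (x_3 ∧ x_2)) → (¬x_3 → x_1)) ↔ ¬(x_3 ∧ x_1)) → ((x_3 ↔ (x_3 ∧ x_3)) → (x_2 → x_2))) ∧ (((x_2 → x_3) ∧ x_1) ↔ ¬((x_3 → x_3) ∧ (x_3 → x_3))) = 1 ∧ 2/3 = 2/3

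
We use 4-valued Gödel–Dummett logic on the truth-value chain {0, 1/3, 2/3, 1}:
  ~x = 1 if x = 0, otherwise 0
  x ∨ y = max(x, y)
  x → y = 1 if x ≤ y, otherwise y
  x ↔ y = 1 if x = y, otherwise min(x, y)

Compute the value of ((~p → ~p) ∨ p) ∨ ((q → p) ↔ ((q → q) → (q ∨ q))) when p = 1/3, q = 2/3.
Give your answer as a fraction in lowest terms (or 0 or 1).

1

~p = ~1/3 = 0
~p = ~1/3 = 0
~p → ~p = 0 → 0 = 1
(~p → ~p) ∨ p = 1 ∨ 1/3 = 1
q → p = 2/3 → 1/3 = 1/3
q → q = 2/3 → 2/3 = 1
q ∨ q = 2/3 ∨ 2/3 = 2/3
(q → q) → (q ∨ q) = 1 → 2/3 = 2/3
(q → p) ↔ ((q → q) → (q ∨ q)) = 1/3 ↔ 2/3 = 1/3
((~p → ~p) ∨ p) ∨ ((q → p) ↔ ((q → q) → (q ∨ q))) = 1 ∨ 1/3 = 1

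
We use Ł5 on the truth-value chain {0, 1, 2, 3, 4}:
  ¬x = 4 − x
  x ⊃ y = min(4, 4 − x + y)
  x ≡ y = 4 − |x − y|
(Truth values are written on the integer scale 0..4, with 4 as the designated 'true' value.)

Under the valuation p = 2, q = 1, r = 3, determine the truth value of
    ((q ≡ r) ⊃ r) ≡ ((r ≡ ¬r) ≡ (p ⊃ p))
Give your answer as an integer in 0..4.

2

q ≡ r = 1 ≡ 3 = 2
(q ≡ r) ⊃ r = 2 ⊃ 3 = 4
¬r = ¬3 = 1
r ≡ ¬r = 3 ≡ 1 = 2
p ⊃ p = 2 ⊃ 2 = 4
(r ≡ ¬r) ≡ (p ⊃ p) = 2 ≡ 4 = 2
((q ≡ r) ⊃ r) ≡ ((r ≡ ¬r) ≡ (p ⊃ p)) = 4 ≡ 2 = 2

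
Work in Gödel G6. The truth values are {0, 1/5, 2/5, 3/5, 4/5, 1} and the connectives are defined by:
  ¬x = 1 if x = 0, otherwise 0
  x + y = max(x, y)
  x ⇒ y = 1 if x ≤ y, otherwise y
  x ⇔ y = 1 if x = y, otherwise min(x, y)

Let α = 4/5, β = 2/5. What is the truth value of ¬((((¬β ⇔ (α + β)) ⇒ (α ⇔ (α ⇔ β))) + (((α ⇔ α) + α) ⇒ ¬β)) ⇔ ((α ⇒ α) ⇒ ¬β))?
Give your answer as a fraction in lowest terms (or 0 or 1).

¬β = ¬2/5 = 0
α + β = 4/5 + 2/5 = 4/5
¬β ⇔ (α + β) = 0 ⇔ 4/5 = 0
α ⇔ β = 4/5 ⇔ 2/5 = 2/5
α ⇔ (α ⇔ β) = 4/5 ⇔ 2/5 = 2/5
(¬β ⇔ (α + β)) ⇒ (α ⇔ (α ⇔ β)) = 0 ⇒ 2/5 = 1
α ⇔ α = 4/5 ⇔ 4/5 = 1
(α ⇔ α) + α = 1 + 4/5 = 1
¬β = ¬2/5 = 0
((α ⇔ α) + α) ⇒ ¬β = 1 ⇒ 0 = 0
((¬β ⇔ (α + β)) ⇒ (α ⇔ (α ⇔ β))) + (((α ⇔ α) + α) ⇒ ¬β) = 1 + 0 = 1
α ⇒ α = 4/5 ⇒ 4/5 = 1
¬β = ¬2/5 = 0
(α ⇒ α) ⇒ ¬β = 1 ⇒ 0 = 0
(((¬β ⇔ (α + β)) ⇒ (α ⇔ (α ⇔ β))) + (((α ⇔ α) + α) ⇒ ¬β)) ⇔ ((α ⇒ α) ⇒ ¬β) = 1 ⇔ 0 = 0
¬((((¬β ⇔ (α + β)) ⇒ (α ⇔ (α ⇔ β))) + (((α ⇔ α) + α) ⇒ ¬β)) ⇔ ((α ⇒ α) ⇒ ¬β)) = ¬0 = 1

1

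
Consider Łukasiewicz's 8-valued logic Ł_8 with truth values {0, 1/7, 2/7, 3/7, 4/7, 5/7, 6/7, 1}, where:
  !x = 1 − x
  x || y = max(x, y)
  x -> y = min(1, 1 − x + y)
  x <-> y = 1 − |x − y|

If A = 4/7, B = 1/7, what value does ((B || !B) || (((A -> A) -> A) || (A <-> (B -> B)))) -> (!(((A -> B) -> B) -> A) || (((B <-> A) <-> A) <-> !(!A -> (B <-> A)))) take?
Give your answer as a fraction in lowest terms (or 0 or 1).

!B = !1/7 = 6/7
B || !B = 1/7 || 6/7 = 6/7
A -> A = 4/7 -> 4/7 = 1
(A -> A) -> A = 1 -> 4/7 = 4/7
B -> B = 1/7 -> 1/7 = 1
A <-> (B -> B) = 4/7 <-> 1 = 4/7
((A -> A) -> A) || (A <-> (B -> B)) = 4/7 || 4/7 = 4/7
(B || !B) || (((A -> A) -> A) || (A <-> (B -> B))) = 6/7 || 4/7 = 6/7
A -> B = 4/7 -> 1/7 = 4/7
(A -> B) -> B = 4/7 -> 1/7 = 4/7
((A -> B) -> B) -> A = 4/7 -> 4/7 = 1
!(((A -> B) -> B) -> A) = !1 = 0
B <-> A = 1/7 <-> 4/7 = 4/7
(B <-> A) <-> A = 4/7 <-> 4/7 = 1
!A = !4/7 = 3/7
B <-> A = 1/7 <-> 4/7 = 4/7
!A -> (B <-> A) = 3/7 -> 4/7 = 1
!(!A -> (B <-> A)) = !1 = 0
((B <-> A) <-> A) <-> !(!A -> (B <-> A)) = 1 <-> 0 = 0
!(((A -> B) -> B) -> A) || (((B <-> A) <-> A) <-> !(!A -> (B <-> A))) = 0 || 0 = 0
((B || !B) || (((A -> A) -> A) || (A <-> (B -> B)))) -> (!(((A -> B) -> B) -> A) || (((B <-> A) <-> A) <-> !(!A -> (B <-> A)))) = 6/7 -> 0 = 1/7

1/7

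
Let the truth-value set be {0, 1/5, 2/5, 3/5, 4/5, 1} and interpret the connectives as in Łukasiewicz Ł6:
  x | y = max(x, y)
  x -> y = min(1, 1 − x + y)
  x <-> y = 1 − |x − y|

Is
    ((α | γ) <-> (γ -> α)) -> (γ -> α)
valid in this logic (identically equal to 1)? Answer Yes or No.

Counterexample: take α = 0, γ = 2/5.
α | γ = 0 | 2/5 = 2/5
γ -> α = 2/5 -> 0 = 3/5
(α | γ) <-> (γ -> α) = 2/5 <-> 3/5 = 4/5
γ -> α = 2/5 -> 0 = 3/5
((α | γ) <-> (γ -> α)) -> (γ -> α) = 4/5 -> 3/5 = 4/5
This gives 4/5 ≠ 1.

No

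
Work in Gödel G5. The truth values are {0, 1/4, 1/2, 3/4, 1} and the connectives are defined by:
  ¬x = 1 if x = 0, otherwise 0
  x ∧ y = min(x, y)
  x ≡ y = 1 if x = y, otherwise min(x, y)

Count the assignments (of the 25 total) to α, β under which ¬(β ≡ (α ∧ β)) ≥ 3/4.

4

value 1: 4 assignments (counts)
value 0: 21 assignments
So 4 of the 25 assignments meet the threshold.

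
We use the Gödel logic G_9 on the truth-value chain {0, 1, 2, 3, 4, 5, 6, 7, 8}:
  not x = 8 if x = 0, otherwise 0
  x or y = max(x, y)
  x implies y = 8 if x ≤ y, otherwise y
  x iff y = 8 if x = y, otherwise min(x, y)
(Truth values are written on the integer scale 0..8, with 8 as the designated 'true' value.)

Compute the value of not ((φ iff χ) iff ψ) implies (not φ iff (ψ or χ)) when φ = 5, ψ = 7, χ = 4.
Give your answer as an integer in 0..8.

8

φ iff χ = 5 iff 4 = 4
(φ iff χ) iff ψ = 4 iff 7 = 4
not ((φ iff χ) iff ψ) = not 4 = 0
not φ = not 5 = 0
ψ or χ = 7 or 4 = 7
not φ iff (ψ or χ) = 0 iff 7 = 0
not ((φ iff χ) iff ψ) implies (not φ iff (ψ or χ)) = 0 implies 0 = 8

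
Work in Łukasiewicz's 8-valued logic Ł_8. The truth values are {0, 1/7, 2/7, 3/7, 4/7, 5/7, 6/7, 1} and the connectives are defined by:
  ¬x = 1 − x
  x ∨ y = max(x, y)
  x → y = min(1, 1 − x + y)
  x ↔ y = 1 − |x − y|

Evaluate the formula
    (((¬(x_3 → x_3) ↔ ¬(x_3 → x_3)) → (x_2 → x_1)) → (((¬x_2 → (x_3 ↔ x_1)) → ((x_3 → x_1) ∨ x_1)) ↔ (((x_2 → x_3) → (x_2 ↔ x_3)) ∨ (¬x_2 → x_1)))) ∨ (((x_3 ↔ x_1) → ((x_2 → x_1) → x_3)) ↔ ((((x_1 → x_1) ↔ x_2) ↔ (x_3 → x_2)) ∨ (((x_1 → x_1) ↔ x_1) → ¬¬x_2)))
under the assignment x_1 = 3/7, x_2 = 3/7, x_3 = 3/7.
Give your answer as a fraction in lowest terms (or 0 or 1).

1

x_3 → x_3 = 3/7 → 3/7 = 1
¬(x_3 → x_3) = ¬1 = 0
x_3 → x_3 = 3/7 → 3/7 = 1
¬(x_3 → x_3) = ¬1 = 0
¬(x_3 → x_3) ↔ ¬(x_3 → x_3) = 0 ↔ 0 = 1
x_2 → x_1 = 3/7 → 3/7 = 1
(¬(x_3 → x_3) ↔ ¬(x_3 → x_3)) → (x_2 → x_1) = 1 → 1 = 1
¬x_2 = ¬3/7 = 4/7
x_3 ↔ x_1 = 3/7 ↔ 3/7 = 1
¬x_2 → (x_3 ↔ x_1) = 4/7 → 1 = 1
x_3 → x_1 = 3/7 → 3/7 = 1
(x_3 → x_1) ∨ x_1 = 1 ∨ 3/7 = 1
(¬x_2 → (x_3 ↔ x_1)) → ((x_3 → x_1) ∨ x_1) = 1 → 1 = 1
x_2 → x_3 = 3/7 → 3/7 = 1
x_2 ↔ x_3 = 3/7 ↔ 3/7 = 1
(x_2 → x_3) → (x_2 ↔ x_3) = 1 → 1 = 1
¬x_2 = ¬3/7 = 4/7
¬x_2 → x_1 = 4/7 → 3/7 = 6/7
((x_2 → x_3) → (x_2 ↔ x_3)) ∨ (¬x_2 → x_1) = 1 ∨ 6/7 = 1
((¬x_2 → (x_3 ↔ x_1)) → ((x_3 → x_1) ∨ x_1)) ↔ (((x_2 → x_3) → (x_2 ↔ x_3)) ∨ (¬x_2 → x_1)) = 1 ↔ 1 = 1
((¬(x_3 → x_3) ↔ ¬(x_3 → x_3)) → (x_2 → x_1)) → (((¬x_2 → (x_3 ↔ x_1)) → ((x_3 → x_1) ∨ x_1)) ↔ (((x_2 → x_3) → (x_2 ↔ x_3)) ∨ (¬x_2 → x_1))) = 1 → 1 = 1
x_3 ↔ x_1 = 3/7 ↔ 3/7 = 1
x_2 → x_1 = 3/7 → 3/7 = 1
(x_2 → x_1) → x_3 = 1 → 3/7 = 3/7
(x_3 ↔ x_1) → ((x_2 → x_1) → x_3) = 1 → 3/7 = 3/7
x_1 → x_1 = 3/7 → 3/7 = 1
(x_1 → x_1) ↔ x_2 = 1 ↔ 3/7 = 3/7
x_3 → x_2 = 3/7 → 3/7 = 1
((x_1 → x_1) ↔ x_2) ↔ (x_3 → x_2) = 3/7 ↔ 1 = 3/7
x_1 → x_1 = 3/7 → 3/7 = 1
(x_1 → x_1) ↔ x_1 = 1 ↔ 3/7 = 3/7
¬x_2 = ¬3/7 = 4/7
¬¬x_2 = ¬4/7 = 3/7
((x_1 → x_1) ↔ x_1) → ¬¬x_2 = 3/7 → 3/7 = 1
(((x_1 → x_1) ↔ x_2) ↔ (x_3 → x_2)) ∨ (((x_1 → x_1) ↔ x_1) → ¬¬x_2) = 3/7 ∨ 1 = 1
((x_3 ↔ x_1) → ((x_2 → x_1) → x_3)) ↔ ((((x_1 → x_1) ↔ x_2) ↔ (x_3 → x_2)) ∨ (((x_1 → x_1) ↔ x_1) → ¬¬x_2)) = 3/7 ↔ 1 = 3/7
(((¬(x_3 → x_3) ↔ ¬(x_3 → x_3)) → (x_2 → x_1)) → (((¬x_2 → (x_3 ↔ x_1)) → ((x_3 → x_1) ∨ x_1)) ↔ (((x_2 → x_3) → (x_2 ↔ x_3)) ∨ (¬x_2 → x_1)))) ∨ (((x_3 ↔ x_1) → ((x_2 → x_1) → x_3)) ↔ ((((x_1 → x_1) ↔ x_2) ↔ (x_3 → x_2)) ∨ (((x_1 → x_1) ↔ x_1) → ¬¬x_2))) = 1 ∨ 3/7 = 1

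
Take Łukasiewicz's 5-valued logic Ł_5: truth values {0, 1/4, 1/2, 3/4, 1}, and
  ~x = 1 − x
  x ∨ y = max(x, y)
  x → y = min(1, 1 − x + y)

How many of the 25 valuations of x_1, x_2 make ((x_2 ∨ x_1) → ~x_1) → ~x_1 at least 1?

13

value 1: 13 assignments (counts)
value 3/4: 9 assignments
value 1/2: 3 assignments
So 13 of the 25 assignments meet the threshold.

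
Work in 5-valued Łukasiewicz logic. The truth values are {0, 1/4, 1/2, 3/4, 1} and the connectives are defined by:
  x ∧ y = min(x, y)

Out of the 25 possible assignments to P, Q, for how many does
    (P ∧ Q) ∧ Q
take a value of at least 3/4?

value 1: 1 assignment (counts)
value 3/4: 3 assignments (counts)
value 1/2: 5 assignments
value 1/4: 7 assignments
value 0: 9 assignments
So 4 of the 25 assignments meet the threshold.

4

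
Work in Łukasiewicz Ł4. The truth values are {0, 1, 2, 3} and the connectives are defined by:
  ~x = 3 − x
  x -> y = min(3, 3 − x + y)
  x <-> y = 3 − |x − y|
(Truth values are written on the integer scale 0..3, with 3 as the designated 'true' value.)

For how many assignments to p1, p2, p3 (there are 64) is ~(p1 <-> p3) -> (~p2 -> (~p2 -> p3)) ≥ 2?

62

value 3: 59 assignments (counts)
value 2: 3 assignments (counts)
value 1: 1 assignment
value 0: 1 assignment
So 62 of the 64 assignments meet the threshold.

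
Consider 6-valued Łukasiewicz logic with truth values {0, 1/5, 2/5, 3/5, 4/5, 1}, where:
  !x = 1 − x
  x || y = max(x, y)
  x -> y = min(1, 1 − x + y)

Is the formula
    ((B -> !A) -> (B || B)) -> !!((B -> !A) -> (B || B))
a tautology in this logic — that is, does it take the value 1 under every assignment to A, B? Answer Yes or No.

Yes

At A = 4/5, B = 3/5, for instance:
!A = !4/5 = 1/5
B -> !A = 3/5 -> 1/5 = 3/5
B || B = 3/5 || 3/5 = 3/5
(B -> !A) -> (B || B) = 3/5 -> 3/5 = 1
!((B -> !A) -> (B || B)) = !1 = 0
!!((B -> !A) -> (B || B)) = !0 = 1
((B -> !A) -> (B || B)) -> !!((B -> !A) -> (B || B)) = 1 -> 1 = 1
and checking the remaining 35 assignments likewise gives ≥ 1 in every case.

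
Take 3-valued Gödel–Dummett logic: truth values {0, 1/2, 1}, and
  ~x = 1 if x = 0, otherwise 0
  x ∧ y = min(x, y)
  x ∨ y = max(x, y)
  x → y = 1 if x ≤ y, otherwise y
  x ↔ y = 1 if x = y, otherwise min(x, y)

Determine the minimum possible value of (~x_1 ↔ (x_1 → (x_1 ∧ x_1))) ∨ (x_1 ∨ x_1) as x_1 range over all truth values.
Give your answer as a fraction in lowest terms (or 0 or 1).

1/2

Take x_1 = 1/2:
~x_1 = ~1/2 = 0
x_1 ∧ x_1 = 1/2 ∧ 1/2 = 1/2
x_1 → (x_1 ∧ x_1) = 1/2 → 1/2 = 1
~x_1 ↔ (x_1 → (x_1 ∧ x_1)) = 0 ↔ 1 = 0
x_1 ∨ x_1 = 1/2 ∨ 1/2 = 1/2
(~x_1 ↔ (x_1 → (x_1 ∧ x_1))) ∨ (x_1 ∨ x_1) = 0 ∨ 1/2 = 1/2
No assignment yields a value below 1/2, so this is the minimum.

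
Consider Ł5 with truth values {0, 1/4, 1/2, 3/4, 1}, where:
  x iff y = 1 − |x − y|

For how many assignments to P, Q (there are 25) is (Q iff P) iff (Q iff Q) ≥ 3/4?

value 1: 5 assignments (counts)
value 3/4: 8 assignments (counts)
value 1/2: 6 assignments
value 1/4: 4 assignments
value 0: 2 assignments
So 13 of the 25 assignments meet the threshold.

13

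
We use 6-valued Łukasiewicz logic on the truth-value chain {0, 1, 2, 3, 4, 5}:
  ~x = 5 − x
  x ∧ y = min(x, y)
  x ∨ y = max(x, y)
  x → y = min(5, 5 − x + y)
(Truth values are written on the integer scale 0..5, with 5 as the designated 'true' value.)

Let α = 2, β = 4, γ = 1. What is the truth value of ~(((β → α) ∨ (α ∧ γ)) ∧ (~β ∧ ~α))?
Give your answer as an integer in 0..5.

4

β → α = 4 → 2 = 3
α ∧ γ = 2 ∧ 1 = 1
(β → α) ∨ (α ∧ γ) = 3 ∨ 1 = 3
~β = ~4 = 1
~α = ~2 = 3
~β ∧ ~α = 1 ∧ 3 = 1
((β → α) ∨ (α ∧ γ)) ∧ (~β ∧ ~α) = 3 ∧ 1 = 1
~(((β → α) ∨ (α ∧ γ)) ∧ (~β ∧ ~α)) = ~1 = 4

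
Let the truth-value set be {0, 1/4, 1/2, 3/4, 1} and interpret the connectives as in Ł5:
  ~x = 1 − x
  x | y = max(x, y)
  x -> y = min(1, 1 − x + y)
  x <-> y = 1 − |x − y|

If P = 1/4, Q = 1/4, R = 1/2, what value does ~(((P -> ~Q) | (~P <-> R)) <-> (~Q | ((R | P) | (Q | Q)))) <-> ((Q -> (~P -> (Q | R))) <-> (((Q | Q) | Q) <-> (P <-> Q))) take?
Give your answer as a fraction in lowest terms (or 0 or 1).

~Q = ~1/4 = 3/4
P -> ~Q = 1/4 -> 3/4 = 1
~P = ~1/4 = 3/4
~P <-> R = 3/4 <-> 1/2 = 3/4
(P -> ~Q) | (~P <-> R) = 1 | 3/4 = 1
~Q = ~1/4 = 3/4
R | P = 1/2 | 1/4 = 1/2
Q | Q = 1/4 | 1/4 = 1/4
(R | P) | (Q | Q) = 1/2 | 1/4 = 1/2
~Q | ((R | P) | (Q | Q)) = 3/4 | 1/2 = 3/4
((P -> ~Q) | (~P <-> R)) <-> (~Q | ((R | P) | (Q | Q))) = 1 <-> 3/4 = 3/4
~(((P -> ~Q) | (~P <-> R)) <-> (~Q | ((R | P) | (Q | Q)))) = ~3/4 = 1/4
~P = ~1/4 = 3/4
Q | R = 1/4 | 1/2 = 1/2
~P -> (Q | R) = 3/4 -> 1/2 = 3/4
Q -> (~P -> (Q | R)) = 1/4 -> 3/4 = 1
Q | Q = 1/4 | 1/4 = 1/4
(Q | Q) | Q = 1/4 | 1/4 = 1/4
P <-> Q = 1/4 <-> 1/4 = 1
((Q | Q) | Q) <-> (P <-> Q) = 1/4 <-> 1 = 1/4
(Q -> (~P -> (Q | R))) <-> (((Q | Q) | Q) <-> (P <-> Q)) = 1 <-> 1/4 = 1/4
~(((P -> ~Q) | (~P <-> R)) <-> (~Q | ((R | P) | (Q | Q)))) <-> ((Q -> (~P -> (Q | R))) <-> (((Q | Q) | Q) <-> (P <-> Q))) = 1/4 <-> 1/4 = 1

1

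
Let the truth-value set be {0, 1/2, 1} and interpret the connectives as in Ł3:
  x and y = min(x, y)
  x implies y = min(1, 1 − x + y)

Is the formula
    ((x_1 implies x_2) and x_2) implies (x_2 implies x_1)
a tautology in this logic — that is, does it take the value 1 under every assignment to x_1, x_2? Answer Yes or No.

No

Counterexample: take x_1 = 0, x_2 = 1.
x_1 implies x_2 = 0 implies 1 = 1
(x_1 implies x_2) and x_2 = 1 and 1 = 1
x_2 implies x_1 = 1 implies 0 = 0
((x_1 implies x_2) and x_2) implies (x_2 implies x_1) = 1 implies 0 = 0
This gives 0 ≠ 1.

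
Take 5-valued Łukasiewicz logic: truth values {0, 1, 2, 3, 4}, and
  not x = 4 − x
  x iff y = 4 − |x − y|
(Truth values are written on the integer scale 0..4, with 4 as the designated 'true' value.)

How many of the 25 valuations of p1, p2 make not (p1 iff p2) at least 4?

2

value 4: 2 assignments (counts)
value 3: 4 assignments
value 2: 6 assignments
value 1: 8 assignments
value 0: 5 assignments
So 2 of the 25 assignments meet the threshold.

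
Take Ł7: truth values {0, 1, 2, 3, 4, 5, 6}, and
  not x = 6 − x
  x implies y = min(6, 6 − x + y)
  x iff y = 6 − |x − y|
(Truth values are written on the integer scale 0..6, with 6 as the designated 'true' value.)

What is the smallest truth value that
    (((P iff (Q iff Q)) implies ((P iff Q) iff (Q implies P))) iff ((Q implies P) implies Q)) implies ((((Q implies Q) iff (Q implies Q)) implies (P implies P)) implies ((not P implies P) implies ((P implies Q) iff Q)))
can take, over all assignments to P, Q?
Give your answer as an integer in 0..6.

5

Take P = 3, Q = 4:
Q iff Q = 4 iff 4 = 6
P iff (Q iff Q) = 3 iff 6 = 3
P iff Q = 3 iff 4 = 5
Q implies P = 4 implies 3 = 5
(P iff Q) iff (Q implies P) = 5 iff 5 = 6
(P iff (Q iff Q)) implies ((P iff Q) iff (Q implies P)) = 3 implies 6 = 6
Q implies P = 4 implies 3 = 5
(Q implies P) implies Q = 5 implies 4 = 5
((P iff (Q iff Q)) implies ((P iff Q) iff (Q implies P))) iff ((Q implies P) implies Q) = 6 iff 5 = 5
Q implies Q = 4 implies 4 = 6
Q implies Q = 4 implies 4 = 6
(Q implies Q) iff (Q implies Q) = 6 iff 6 = 6
P implies P = 3 implies 3 = 6
((Q implies Q) iff (Q implies Q)) implies (P implies P) = 6 implies 6 = 6
not P = not 3 = 3
not P implies P = 3 implies 3 = 6
P implies Q = 3 implies 4 = 6
(P implies Q) iff Q = 6 iff 4 = 4
(not P implies P) implies ((P implies Q) iff Q) = 6 implies 4 = 4
(((Q implies Q) iff (Q implies Q)) implies (P implies P)) implies ((not P implies P) implies ((P implies Q) iff Q)) = 6 implies 4 = 4
(((P iff (Q iff Q)) implies ((P iff Q) iff (Q implies P))) iff ((Q implies P) implies Q)) implies ((((Q implies Q) iff (Q implies Q)) implies (P implies P)) implies ((not P implies P) implies ((P implies Q) iff Q))) = 5 implies 4 = 5
No assignment yields a value below 5, so this is the minimum.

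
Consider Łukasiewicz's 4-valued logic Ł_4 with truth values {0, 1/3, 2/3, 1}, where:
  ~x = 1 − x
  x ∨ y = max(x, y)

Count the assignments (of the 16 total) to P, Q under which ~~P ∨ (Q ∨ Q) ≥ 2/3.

12

P = 0, Q = 0 ↦ 0  <
P = 0, Q = 1/3 ↦ 1/3  <
P = 0, Q = 2/3 ↦ 2/3  ≥
P = 0, Q = 1 ↦ 1  ≥
P = 1/3, Q = 0 ↦ 1/3  <
P = 1/3, Q = 1/3 ↦ 1/3  <
P = 1/3, Q = 2/3 ↦ 2/3  ≥
P = 1/3, Q = 1 ↦ 1  ≥
P = 2/3, Q = 0 ↦ 2/3  ≥
P = 2/3, Q = 1/3 ↦ 2/3  ≥
P = 2/3, Q = 2/3 ↦ 2/3  ≥
P = 2/3, Q = 1 ↦ 1  ≥
P = 1, Q = 0 ↦ 1  ≥
P = 1, Q = 1/3 ↦ 1  ≥
P = 1, Q = 2/3 ↦ 1  ≥
P = 1, Q = 1 ↦ 1  ≥
So 12 of the 16 assignments meet the threshold.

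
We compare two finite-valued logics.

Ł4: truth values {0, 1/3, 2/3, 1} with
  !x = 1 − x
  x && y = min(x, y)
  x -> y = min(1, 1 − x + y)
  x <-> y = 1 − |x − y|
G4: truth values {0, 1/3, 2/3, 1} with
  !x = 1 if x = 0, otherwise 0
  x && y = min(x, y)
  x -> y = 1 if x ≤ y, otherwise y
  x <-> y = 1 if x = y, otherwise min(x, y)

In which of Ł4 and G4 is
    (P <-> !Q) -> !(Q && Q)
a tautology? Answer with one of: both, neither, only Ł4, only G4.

In Ł4: at P = 0, Q = 2/3 the value is 2/3 — not a tautology.
In G4: at P = 0, Q = 1/3 the value is 0 — not a tautology.

neither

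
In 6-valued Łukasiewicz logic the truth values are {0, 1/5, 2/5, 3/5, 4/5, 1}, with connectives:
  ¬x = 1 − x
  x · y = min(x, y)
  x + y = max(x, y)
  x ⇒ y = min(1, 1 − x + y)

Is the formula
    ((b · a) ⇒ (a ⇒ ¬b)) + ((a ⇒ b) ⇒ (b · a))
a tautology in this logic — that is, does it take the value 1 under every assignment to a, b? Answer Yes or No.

No

Counterexample: take a = 3/5, b = 1.
b · a = 1 · 3/5 = 3/5
¬b = ¬1 = 0
a ⇒ ¬b = 3/5 ⇒ 0 = 2/5
(b · a) ⇒ (a ⇒ ¬b) = 3/5 ⇒ 2/5 = 4/5
a ⇒ b = 3/5 ⇒ 1 = 1
b · a = 1 · 3/5 = 3/5
(a ⇒ b) ⇒ (b · a) = 1 ⇒ 3/5 = 3/5
((b · a) ⇒ (a ⇒ ¬b)) + ((a ⇒ b) ⇒ (b · a)) = 4/5 + 3/5 = 4/5
This gives 4/5 ≠ 1.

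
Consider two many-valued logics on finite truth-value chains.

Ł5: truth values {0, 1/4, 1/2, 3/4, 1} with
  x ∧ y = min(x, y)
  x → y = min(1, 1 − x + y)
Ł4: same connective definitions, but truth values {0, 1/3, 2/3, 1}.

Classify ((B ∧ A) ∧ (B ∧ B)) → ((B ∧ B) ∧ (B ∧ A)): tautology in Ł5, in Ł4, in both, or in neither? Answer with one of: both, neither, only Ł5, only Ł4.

In Ł5: every assignment gives 1 — tautology.
In Ł4: every assignment gives 1 — tautology.

both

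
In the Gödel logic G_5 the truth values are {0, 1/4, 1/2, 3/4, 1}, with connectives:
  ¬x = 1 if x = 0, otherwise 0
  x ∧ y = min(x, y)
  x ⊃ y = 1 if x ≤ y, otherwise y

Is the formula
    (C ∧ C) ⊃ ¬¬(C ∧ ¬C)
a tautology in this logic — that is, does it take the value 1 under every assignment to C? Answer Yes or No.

Counterexample: take C = 1/4.
C ∧ C = 1/4 ∧ 1/4 = 1/4
¬C = ¬1/4 = 0
C ∧ ¬C = 1/4 ∧ 0 = 0
¬(C ∧ ¬C) = ¬0 = 1
¬¬(C ∧ ¬C) = ¬1 = 0
(C ∧ C) ⊃ ¬¬(C ∧ ¬C) = 1/4 ⊃ 0 = 0
This gives 0 ≠ 1.

No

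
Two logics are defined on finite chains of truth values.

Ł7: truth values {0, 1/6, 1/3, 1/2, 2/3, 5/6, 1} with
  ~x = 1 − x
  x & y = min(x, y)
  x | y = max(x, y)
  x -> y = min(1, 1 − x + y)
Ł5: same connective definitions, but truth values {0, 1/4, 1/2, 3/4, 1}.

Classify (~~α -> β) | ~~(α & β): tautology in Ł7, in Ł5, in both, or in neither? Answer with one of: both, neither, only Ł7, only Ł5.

neither

In Ł7: at α = 1/6, β = 0 the value is 5/6 — not a tautology.
In Ł5: at α = 1/4, β = 0 the value is 3/4 — not a tautology.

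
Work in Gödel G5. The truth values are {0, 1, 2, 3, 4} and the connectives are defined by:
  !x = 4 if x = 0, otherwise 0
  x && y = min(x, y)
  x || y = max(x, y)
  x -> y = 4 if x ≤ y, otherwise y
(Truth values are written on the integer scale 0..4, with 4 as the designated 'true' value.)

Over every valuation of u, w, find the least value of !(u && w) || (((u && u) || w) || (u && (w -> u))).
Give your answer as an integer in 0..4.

Take u = 1, w = 1:
u && w = 1 && 1 = 1
!(u && w) = !1 = 0
u && u = 1 && 1 = 1
(u && u) || w = 1 || 1 = 1
w -> u = 1 -> 1 = 4
u && (w -> u) = 1 && 4 = 1
((u && u) || w) || (u && (w -> u)) = 1 || 1 = 1
!(u && w) || (((u && u) || w) || (u && (w -> u))) = 0 || 1 = 1
No assignment yields a value below 1, so this is the minimum.

1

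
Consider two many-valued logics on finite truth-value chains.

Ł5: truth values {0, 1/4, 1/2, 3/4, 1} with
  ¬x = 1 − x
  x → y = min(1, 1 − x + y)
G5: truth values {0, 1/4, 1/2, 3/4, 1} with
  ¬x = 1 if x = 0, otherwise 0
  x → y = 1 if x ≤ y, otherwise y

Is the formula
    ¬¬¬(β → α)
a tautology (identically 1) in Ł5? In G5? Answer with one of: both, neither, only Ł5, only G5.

In Ł5: at α = 0, β = 0 the value is 0 — not a tautology.
In G5: at α = 0, β = 0 the value is 0 — not a tautology.

neither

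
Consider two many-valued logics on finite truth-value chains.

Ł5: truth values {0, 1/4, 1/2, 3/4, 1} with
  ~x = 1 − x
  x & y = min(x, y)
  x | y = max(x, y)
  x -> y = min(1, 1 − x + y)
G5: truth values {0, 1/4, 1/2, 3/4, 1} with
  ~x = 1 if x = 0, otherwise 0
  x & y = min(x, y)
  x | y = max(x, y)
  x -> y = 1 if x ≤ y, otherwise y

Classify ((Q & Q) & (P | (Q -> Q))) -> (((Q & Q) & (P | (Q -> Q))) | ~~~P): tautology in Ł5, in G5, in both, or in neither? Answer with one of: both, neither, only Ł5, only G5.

In Ł5: every assignment gives 1 — tautology.
In G5: every assignment gives 1 — tautology.

both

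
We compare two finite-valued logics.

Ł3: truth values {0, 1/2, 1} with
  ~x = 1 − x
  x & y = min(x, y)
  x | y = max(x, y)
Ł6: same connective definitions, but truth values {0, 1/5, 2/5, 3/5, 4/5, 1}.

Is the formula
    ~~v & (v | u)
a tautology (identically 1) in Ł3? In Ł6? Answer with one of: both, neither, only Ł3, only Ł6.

In Ł3: at u = 0, v = 0 the value is 0 — not a tautology.
In Ł6: at u = 0, v = 0 the value is 0 — not a tautology.

neither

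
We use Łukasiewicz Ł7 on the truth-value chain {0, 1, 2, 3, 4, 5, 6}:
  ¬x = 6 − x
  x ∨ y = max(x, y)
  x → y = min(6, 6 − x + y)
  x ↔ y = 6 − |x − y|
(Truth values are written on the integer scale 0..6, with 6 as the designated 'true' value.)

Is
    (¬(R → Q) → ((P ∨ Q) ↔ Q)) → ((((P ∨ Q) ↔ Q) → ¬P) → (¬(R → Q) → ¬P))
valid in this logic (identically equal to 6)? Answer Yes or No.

At P = 5, Q = 3, R = 0, for instance:
R → Q = 0 → 3 = 6
¬(R → Q) = ¬6 = 0
P ∨ Q = 5 ∨ 3 = 5
(P ∨ Q) ↔ Q = 5 ↔ 3 = 4
¬(R → Q) → ((P ∨ Q) ↔ Q) = 0 → 4 = 6
¬P = ¬5 = 1
((P ∨ Q) ↔ Q) → ¬P = 4 → 1 = 3
¬(R → Q) → ¬P = 0 → 1 = 6
(((P ∨ Q) ↔ Q) → ¬P) → (¬(R → Q) → ¬P) = 3 → 6 = 6
(¬(R → Q) → ((P ∨ Q) ↔ Q)) → ((((P ∨ Q) ↔ Q) → ¬P) → (¬(R → Q) → ¬P)) = 6 → 6 = 6
and checking the remaining 342 assignments likewise gives ≥ 6 in every case.

Yes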